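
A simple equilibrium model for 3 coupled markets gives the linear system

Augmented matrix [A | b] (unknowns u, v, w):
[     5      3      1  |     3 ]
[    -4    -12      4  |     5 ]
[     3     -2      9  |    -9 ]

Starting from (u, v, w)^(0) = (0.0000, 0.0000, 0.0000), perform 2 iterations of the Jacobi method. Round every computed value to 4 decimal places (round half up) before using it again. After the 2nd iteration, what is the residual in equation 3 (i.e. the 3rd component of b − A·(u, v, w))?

Iteration 1:
  u = (3 - (3)·0.0000 - (1)·0.0000) / (5) = 0.6000
  v = (5 - (-4)·0.0000 - (4)·0.0000) / (-12) = -0.4167
  w = (-9 - (3)·0.0000 - (-2)·0.0000) / (9) = -1.0000
Iteration 2:
  u = (3 - (3)·-0.4167 - (1)·-1.0000) / (5) = 1.0500
  v = (5 - (-4)·0.6000 - (4)·-1.0000) / (-12) = -0.9500
  w = (-9 - (3)·0.6000 - (-2)·-0.4167) / (9) = -1.2926
Residual b − A·x = (1.8926, 2.9704, -2.4166)

-2.4166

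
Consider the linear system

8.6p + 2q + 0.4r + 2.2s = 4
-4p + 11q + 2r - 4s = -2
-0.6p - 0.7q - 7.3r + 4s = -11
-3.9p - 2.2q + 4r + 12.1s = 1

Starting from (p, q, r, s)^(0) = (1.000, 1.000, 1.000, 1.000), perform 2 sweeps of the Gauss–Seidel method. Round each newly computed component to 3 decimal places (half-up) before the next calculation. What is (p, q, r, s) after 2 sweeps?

(0.535, -0.590, 1.176, -0.241)

Iteration 1:
  p = (4 - (2)·1.000 - (0.4)·1.000 - (2.2)·1.000) / (8.6) = -0.070
  q = (-2 - (-4)·-0.070 - (2)·1.000 - (-4)·1.000) / (11) = -0.025
  r = (-11 - (-0.6)·-0.070 - (-0.7)·-0.025 - (4)·1.000) / (-7.3) = 2.063
  s = (1 - (-3.9)·-0.070 - (-2.2)·-0.025 - (4)·2.063) / (12.1) = -0.626
Iteration 2:
  p = (4 - (2)·-0.025 - (0.4)·2.063 - (2.2)·-0.626) / (8.6) = 0.535
  q = (-2 - (-4)·0.535 - (2)·2.063 - (-4)·-0.626) / (11) = -0.590
  r = (-11 - (-0.6)·0.535 - (-0.7)·-0.590 - (4)·-0.626) / (-7.3) = 1.176
  s = (1 - (-3.9)·0.535 - (-2.2)·-0.590 - (4)·1.176) / (12.1) = -0.241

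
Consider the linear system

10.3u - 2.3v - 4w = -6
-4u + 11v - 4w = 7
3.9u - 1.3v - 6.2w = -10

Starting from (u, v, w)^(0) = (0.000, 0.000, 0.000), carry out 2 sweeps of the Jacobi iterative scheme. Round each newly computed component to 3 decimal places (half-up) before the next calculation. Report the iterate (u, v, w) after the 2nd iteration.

Iteration 1:
  u = (-6 - (-2.3)·0.000 - (-4)·0.000) / (10.3) = -0.583
  v = (7 - (-4)·0.000 - (-4)·0.000) / (11) = 0.636
  w = (-10 - (3.9)·0.000 - (-1.3)·0.000) / (-6.2) = 1.613
Iteration 2:
  u = (-6 - (-2.3)·0.636 - (-4)·1.613) / (10.3) = 0.186
  v = (7 - (-4)·-0.583 - (-4)·1.613) / (11) = 1.011
  w = (-10 - (3.9)·-0.583 - (-1.3)·0.636) / (-6.2) = 1.113

(0.186, 1.011, 1.113)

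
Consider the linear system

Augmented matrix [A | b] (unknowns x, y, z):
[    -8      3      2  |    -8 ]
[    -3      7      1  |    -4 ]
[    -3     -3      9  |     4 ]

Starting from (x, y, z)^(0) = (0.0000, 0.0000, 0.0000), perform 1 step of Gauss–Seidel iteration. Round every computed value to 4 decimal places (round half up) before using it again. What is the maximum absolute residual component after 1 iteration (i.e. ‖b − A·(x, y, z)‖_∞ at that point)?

1.0315

Iteration 1:
  x = (-8 - (3)·0.0000 - (2)·0.0000) / (-8) = 1.0000
  y = (-4 - (-3)·1.0000 - (1)·0.0000) / (7) = -0.1429
  z = (4 - (-3)·1.0000 - (-3)·-0.1429) / (9) = 0.7301
Residual b − A·x = (-1.0315, -0.7298, 0.0004); ∞-norm = 1.0315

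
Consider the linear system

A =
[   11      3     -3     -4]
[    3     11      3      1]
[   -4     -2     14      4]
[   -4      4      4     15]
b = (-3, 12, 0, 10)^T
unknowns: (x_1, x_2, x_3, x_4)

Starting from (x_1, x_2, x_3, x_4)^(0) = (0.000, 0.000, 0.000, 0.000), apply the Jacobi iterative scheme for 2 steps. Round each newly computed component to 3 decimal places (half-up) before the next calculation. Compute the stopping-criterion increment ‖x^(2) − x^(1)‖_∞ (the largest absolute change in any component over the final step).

Iteration 1:
  x_1 = (-3 - (3)·0.000 - (-3)·0.000 - (-4)·0.000) / (11) = -0.273
  x_2 = (12 - (3)·0.000 - (3)·0.000 - (1)·0.000) / (11) = 1.091
  x_3 = (0 - (-4)·0.000 - (-2)·0.000 - (4)·0.000) / (14) = 0.000
  x_4 = (10 - (-4)·0.000 - (4)·0.000 - (4)·0.000) / (15) = 0.667
Iteration 2:
  x_1 = (-3 - (3)·1.091 - (-3)·0.000 - (-4)·0.667) / (11) = -0.328
  x_2 = (12 - (3)·-0.273 - (3)·0.000 - (1)·0.667) / (11) = 1.105
  x_3 = (0 - (-4)·-0.273 - (-2)·1.091 - (4)·0.667) / (14) = -0.113
  x_4 = (10 - (-4)·-0.273 - (4)·1.091 - (4)·0.000) / (15) = 0.303
Change: (-0.055, 0.014, -0.113, -0.364) → max |·| = 0.364

0.364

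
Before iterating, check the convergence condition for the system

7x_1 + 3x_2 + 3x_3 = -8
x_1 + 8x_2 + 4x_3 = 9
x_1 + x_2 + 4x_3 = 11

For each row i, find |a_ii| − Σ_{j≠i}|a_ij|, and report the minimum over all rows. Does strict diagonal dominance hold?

1

row 1: |7| − (3+3) = 1
row 2: |8| − (1+4) = 3
row 3: |4| − (1+1) = 2
minimum over rows = 1 → strictly diagonally dominant (convergence guaranteed)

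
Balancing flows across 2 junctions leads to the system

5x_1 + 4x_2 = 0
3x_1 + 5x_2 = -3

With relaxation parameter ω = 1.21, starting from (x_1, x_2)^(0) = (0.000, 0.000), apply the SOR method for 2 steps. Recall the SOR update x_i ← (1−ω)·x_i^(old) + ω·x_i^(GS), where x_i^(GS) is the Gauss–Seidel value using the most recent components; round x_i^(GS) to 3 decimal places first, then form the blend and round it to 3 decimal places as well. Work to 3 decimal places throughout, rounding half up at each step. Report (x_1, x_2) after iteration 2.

(0.703, -1.084)

Iteration 1:
  x_1: GS value = (0 - (4)·0.000) / (5) = 0.000;  x_1 ← (1−ω)·0.000 + ω·0.000 = 0.000
  x_2: GS value = (-3 - (3)·0.000) / (5) = -0.600;  x_2 ← (1−ω)·0.000 + ω·-0.600 = -0.726
Iteration 2:
  x_1: GS value = (0 - (4)·-0.726) / (5) = 0.581;  x_1 ← (1−ω)·0.000 + ω·0.581 = 0.703
  x_2: GS value = (-3 - (3)·0.703) / (5) = -1.022;  x_2 ← (1−ω)·-0.726 + ω·-1.022 = -1.084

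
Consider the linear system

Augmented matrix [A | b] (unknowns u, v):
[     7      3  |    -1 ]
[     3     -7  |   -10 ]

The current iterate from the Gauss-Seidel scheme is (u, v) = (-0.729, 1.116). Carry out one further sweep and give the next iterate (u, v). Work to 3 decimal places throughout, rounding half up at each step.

(-0.621, 1.162)

One sweep:
  u = (-1 - (3)·1.116) / (7) = -0.621
  v = (-10 - (3)·-0.621) / (-7) = 1.162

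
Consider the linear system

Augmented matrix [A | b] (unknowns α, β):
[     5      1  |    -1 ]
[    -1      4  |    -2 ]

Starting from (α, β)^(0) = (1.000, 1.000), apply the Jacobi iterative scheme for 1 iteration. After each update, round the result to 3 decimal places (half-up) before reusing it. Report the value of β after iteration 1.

Iteration 1:
  α = (-1 - (1)·1.000) / (5) = -0.400
  β = (-2 - (-1)·1.000) / (4) = -0.250

-0.250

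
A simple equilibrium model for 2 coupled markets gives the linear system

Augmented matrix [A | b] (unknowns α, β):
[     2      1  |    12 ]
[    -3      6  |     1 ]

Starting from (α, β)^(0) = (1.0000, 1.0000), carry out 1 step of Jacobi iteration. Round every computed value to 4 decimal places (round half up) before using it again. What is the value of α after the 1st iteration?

5.5000

Iteration 1:
  α = (12 - (1)·1.0000) / (2) = 5.5000
  β = (1 - (-3)·1.0000) / (6) = 0.6667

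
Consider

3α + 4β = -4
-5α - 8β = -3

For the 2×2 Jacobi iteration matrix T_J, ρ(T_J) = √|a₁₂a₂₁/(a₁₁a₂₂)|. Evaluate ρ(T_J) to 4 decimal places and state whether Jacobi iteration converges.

a₁₂a₂₁/(a₁₁a₂₂) = (4)·(-5) / ((3)·(-8)) = 0.833333
ρ = √|0.833333| = √0.833333 = 0.9129
ρ < 1, so Jacobi converges

0.9129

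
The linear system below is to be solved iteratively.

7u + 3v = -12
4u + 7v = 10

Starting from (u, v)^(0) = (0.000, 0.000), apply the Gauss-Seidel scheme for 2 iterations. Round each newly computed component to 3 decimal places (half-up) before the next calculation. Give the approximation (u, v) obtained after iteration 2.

(-2.746, 2.998)

Iteration 1:
  u = (-12 - (3)·0.000) / (7) = -1.714
  v = (10 - (4)·-1.714) / (7) = 2.408
Iteration 2:
  u = (-12 - (3)·2.408) / (7) = -2.746
  v = (10 - (4)·-2.746) / (7) = 2.998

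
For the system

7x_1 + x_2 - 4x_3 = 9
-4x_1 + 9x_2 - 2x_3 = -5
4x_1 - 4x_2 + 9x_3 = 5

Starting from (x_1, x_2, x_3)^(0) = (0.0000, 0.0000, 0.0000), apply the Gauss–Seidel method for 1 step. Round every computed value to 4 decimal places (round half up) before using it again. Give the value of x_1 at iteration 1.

1.2857

Iteration 1:
  x_1 = (9 - (1)·0.0000 - (-4)·0.0000) / (7) = 1.2857
  x_2 = (-5 - (-4)·1.2857 - (-2)·0.0000) / (9) = 0.0159
  x_3 = (5 - (4)·1.2857 - (-4)·0.0159) / (9) = -0.0088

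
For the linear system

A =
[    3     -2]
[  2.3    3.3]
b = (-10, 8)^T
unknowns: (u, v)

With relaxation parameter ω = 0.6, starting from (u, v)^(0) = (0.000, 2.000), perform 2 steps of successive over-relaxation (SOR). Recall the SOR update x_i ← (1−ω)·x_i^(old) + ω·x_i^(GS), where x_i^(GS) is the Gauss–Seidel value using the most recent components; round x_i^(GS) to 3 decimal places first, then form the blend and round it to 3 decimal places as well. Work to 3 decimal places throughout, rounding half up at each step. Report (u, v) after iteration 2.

Iteration 1:
  u: GS value = (-10 - (-2)·2.000) / (3) = -2.000;  u ← (1−ω)·0.000 + ω·-2.000 = -1.200
  v: GS value = (8 - (2.3)·-1.200) / (3.3) = 3.261;  v ← (1−ω)·2.000 + ω·3.261 = 2.757
Iteration 2:
  u: GS value = (-10 - (-2)·2.757) / (3) = -1.495;  u ← (1−ω)·-1.200 + ω·-1.495 = -1.377
  v: GS value = (8 - (2.3)·-1.377) / (3.3) = 3.384;  v ← (1−ω)·2.757 + ω·3.384 = 3.133

(-1.377, 3.133)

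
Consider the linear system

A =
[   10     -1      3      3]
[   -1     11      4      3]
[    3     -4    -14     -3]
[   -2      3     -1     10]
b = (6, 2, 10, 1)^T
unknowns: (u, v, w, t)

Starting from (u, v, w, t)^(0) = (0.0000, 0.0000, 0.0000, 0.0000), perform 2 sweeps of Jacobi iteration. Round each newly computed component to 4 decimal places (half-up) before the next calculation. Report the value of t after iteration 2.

0.0940

Iteration 1:
  u = (6 - (-1)·0.0000 - (3)·0.0000 - (3)·0.0000) / (10) = 0.6000
  v = (2 - (-1)·0.0000 - (4)·0.0000 - (3)·0.0000) / (11) = 0.1818
  w = (10 - (3)·0.0000 - (-4)·0.0000 - (-3)·0.0000) / (-14) = -0.7143
  t = (1 - (-2)·0.0000 - (3)·0.0000 - (-1)·0.0000) / (10) = 0.1000
Iteration 2:
  u = (6 - (-1)·0.1818 - (3)·-0.7143 - (3)·0.1000) / (10) = 0.8025
  v = (2 - (-1)·0.6000 - (4)·-0.7143 - (3)·0.1000) / (11) = 0.4688
  w = (10 - (3)·0.6000 - (-4)·0.1818 - (-3)·0.1000) / (-14) = -0.6591
  t = (1 - (-2)·0.6000 - (3)·0.1818 - (-1)·-0.7143) / (10) = 0.0940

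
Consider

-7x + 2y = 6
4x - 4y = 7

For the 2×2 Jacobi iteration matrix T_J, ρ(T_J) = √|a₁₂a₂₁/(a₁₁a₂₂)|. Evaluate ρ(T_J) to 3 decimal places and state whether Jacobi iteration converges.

0.535

a₁₂a₂₁/(a₁₁a₂₂) = (2)·(4) / ((-7)·(-4)) = 0.285714
ρ = √|0.285714| = √0.285714 = 0.535
ρ < 1, so Jacobi converges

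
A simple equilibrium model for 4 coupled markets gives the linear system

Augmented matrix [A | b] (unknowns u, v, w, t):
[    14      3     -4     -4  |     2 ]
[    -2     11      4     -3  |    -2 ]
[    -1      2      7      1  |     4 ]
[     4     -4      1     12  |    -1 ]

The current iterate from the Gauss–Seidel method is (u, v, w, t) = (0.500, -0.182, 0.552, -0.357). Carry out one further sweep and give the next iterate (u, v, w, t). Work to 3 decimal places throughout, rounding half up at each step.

One sweep:
  u = (2 - (3)·-0.182 - (-4)·0.552 - (-4)·-0.357) / (14) = 0.238
  v = (-2 - (-2)·0.238 - (4)·0.552 - (-3)·-0.357) / (11) = -0.437
  w = (4 - (-1)·0.238 - (2)·-0.437 - (1)·-0.357) / (7) = 0.781
  t = (-1 - (4)·0.238 - (-4)·-0.437 - (1)·0.781) / (12) = -0.373

(0.238, -0.437, 0.781, -0.373)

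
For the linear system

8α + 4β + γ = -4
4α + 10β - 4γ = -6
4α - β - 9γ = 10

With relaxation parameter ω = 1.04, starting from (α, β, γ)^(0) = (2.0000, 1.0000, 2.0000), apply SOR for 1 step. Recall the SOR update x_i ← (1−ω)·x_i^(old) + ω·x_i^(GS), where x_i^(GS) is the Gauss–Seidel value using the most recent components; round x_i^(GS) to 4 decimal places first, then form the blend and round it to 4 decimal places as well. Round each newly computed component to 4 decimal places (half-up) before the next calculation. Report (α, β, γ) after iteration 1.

Iteration 1:
  α: GS value = (-4 - (4)·1.0000 - (1)·2.0000) / (8) = -1.2500;  α ← (1−ω)·2.0000 + ω·-1.2500 = -1.3800
  β: GS value = (-6 - (4)·-1.3800 - (-4)·2.0000) / (10) = 0.7520;  β ← (1−ω)·1.0000 + ω·0.7520 = 0.7421
  γ: GS value = (10 - (4)·-1.3800 - (-1)·0.7421) / (-9) = -1.8069;  γ ← (1−ω)·2.0000 + ω·-1.8069 = -1.9592

(-1.3800, 0.7421, -1.9592)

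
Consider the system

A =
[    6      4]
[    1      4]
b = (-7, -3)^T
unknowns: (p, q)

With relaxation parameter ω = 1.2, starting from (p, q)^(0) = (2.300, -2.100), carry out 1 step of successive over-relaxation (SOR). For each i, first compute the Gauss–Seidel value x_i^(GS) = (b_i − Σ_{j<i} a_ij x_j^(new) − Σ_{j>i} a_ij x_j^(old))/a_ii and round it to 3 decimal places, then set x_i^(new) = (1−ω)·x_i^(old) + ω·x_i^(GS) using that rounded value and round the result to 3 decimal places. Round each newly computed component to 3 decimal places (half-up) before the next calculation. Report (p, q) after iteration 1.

(-0.180, -0.426)

Iteration 1:
  p: GS value = (-7 - (4)·-2.100) / (6) = 0.233;  p ← (1−ω)·2.300 + ω·0.233 = -0.180
  q: GS value = (-3 - (1)·-0.180) / (4) = -0.705;  q ← (1−ω)·-2.100 + ω·-0.705 = -0.426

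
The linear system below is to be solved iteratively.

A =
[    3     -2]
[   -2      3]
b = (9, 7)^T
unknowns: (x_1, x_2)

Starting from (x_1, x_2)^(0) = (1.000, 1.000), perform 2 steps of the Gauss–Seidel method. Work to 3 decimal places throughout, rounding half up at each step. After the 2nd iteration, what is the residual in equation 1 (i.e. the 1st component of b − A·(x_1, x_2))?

Iteration 1:
  x_1 = (9 - (-2)·1.000) / (3) = 3.667
  x_2 = (7 - (-2)·3.667) / (3) = 4.778
Iteration 2:
  x_1 = (9 - (-2)·4.778) / (3) = 6.185
  x_2 = (7 - (-2)·6.185) / (3) = 6.457
Residual b − A·x = (3.359, -0.001)

3.359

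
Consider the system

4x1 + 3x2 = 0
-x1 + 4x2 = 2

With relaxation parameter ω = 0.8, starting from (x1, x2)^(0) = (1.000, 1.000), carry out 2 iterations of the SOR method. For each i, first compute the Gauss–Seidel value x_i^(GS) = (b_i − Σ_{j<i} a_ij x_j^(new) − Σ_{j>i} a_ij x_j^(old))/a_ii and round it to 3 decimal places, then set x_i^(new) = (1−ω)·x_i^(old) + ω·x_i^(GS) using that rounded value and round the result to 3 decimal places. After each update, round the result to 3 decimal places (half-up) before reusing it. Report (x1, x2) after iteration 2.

(-0.392, 0.426)

Iteration 1:
  x1: GS value = (0 - (3)·1.000) / (4) = -0.750;  x1 ← (1−ω)·1.000 + ω·-0.750 = -0.400
  x2: GS value = (2 - (-1)·-0.400) / (4) = 0.400;  x2 ← (1−ω)·1.000 + ω·0.400 = 0.520
Iteration 2:
  x1: GS value = (0 - (3)·0.520) / (4) = -0.390;  x1 ← (1−ω)·-0.400 + ω·-0.390 = -0.392
  x2: GS value = (2 - (-1)·-0.392) / (4) = 0.402;  x2 ← (1−ω)·0.520 + ω·0.402 = 0.426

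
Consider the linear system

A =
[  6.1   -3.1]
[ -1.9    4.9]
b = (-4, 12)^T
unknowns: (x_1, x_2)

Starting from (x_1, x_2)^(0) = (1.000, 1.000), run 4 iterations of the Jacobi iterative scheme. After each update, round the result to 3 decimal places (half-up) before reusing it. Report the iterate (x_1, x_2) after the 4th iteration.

(0.744, 2.666)

Iteration 1:
  x_1 = (-4 - (-3.1)·1.000) / (6.1) = -0.148
  x_2 = (12 - (-1.9)·1.000) / (4.9) = 2.837
Iteration 2:
  x_1 = (-4 - (-3.1)·2.837) / (6.1) = 0.786
  x_2 = (12 - (-1.9)·-0.148) / (4.9) = 2.392
Iteration 3:
  x_1 = (-4 - (-3.1)·2.392) / (6.1) = 0.560
  x_2 = (12 - (-1.9)·0.786) / (4.9) = 2.754
Iteration 4:
  x_1 = (-4 - (-3.1)·2.754) / (6.1) = 0.744
  x_2 = (12 - (-1.9)·0.560) / (4.9) = 2.666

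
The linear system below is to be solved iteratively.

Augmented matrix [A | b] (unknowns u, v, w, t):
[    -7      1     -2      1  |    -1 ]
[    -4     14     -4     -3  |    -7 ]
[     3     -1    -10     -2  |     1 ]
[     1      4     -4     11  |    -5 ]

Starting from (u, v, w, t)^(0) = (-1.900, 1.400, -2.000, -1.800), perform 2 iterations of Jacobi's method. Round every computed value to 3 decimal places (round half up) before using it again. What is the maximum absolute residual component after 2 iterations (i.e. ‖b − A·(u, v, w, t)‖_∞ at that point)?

Iteration 1:
  u = (-1 - (1)·1.400 - (-2)·-2.000 - (1)·-1.800) / (-7) = 0.657
  v = (-7 - (-4)·-1.900 - (-4)·-2.000 - (-3)·-1.800) / (14) = -2.000
  w = (1 - (3)·-1.900 - (-1)·1.400 - (-2)·-1.800) / (-10) = -0.450
  t = (-5 - (1)·-1.900 - (4)·1.400 - (-4)·-2.000) / (11) = -1.518
Iteration 2:
  u = (-1 - (1)·-2.000 - (-2)·-0.450 - (1)·-1.518) / (-7) = -0.231
  v = (-7 - (-4)·0.657 - (-4)·-0.450 - (-3)·-1.518) / (14) = -0.766
  w = (1 - (3)·0.657 - (-1)·-2.000 - (-2)·-1.518) / (-10) = 0.601
  t = (-5 - (1)·0.657 - (4)·-2.000 - (-4)·-0.450) / (11) = 0.049
Residual b − A·x = (-0.698, 5.351, 7.035, 0.160); ∞-norm = 7.035

7.035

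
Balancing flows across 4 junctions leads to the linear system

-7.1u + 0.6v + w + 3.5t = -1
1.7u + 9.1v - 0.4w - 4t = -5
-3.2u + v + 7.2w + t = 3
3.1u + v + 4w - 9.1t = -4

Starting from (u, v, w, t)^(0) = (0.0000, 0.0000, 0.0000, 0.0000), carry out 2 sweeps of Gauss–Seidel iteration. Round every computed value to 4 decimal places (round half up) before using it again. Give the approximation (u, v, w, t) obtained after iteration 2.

Iteration 1:
  u = (-1 - (0.6)·0.0000 - (1)·0.0000 - (3.5)·0.0000) / (-7.1) = 0.1408
  v = (-5 - (1.7)·0.1408 - (-0.4)·0.0000 - (-4)·0.0000) / (9.1) = -0.5758
  w = (3 - (-3.2)·0.1408 - (1)·-0.5758 - (1)·0.0000) / (7.2) = 0.5592
  t = (-4 - (3.1)·0.1408 - (1)·-0.5758 - (4)·0.5592) / (-9.1) = 0.6701
Iteration 2:
  u = (-1 - (0.6)·-0.5758 - (1)·0.5592 - (3.5)·0.6701) / (-7.1) = 0.5013
  v = (-5 - (1.7)·0.5013 - (-0.4)·0.5592 - (-4)·0.6701) / (9.1) = -0.3240
  w = (3 - (-3.2)·0.5013 - (1)·-0.3240 - (1)·0.6701) / (7.2) = 0.5914
  t = (-4 - (3.1)·0.5013 - (1)·-0.3240 - (4)·0.5914) / (-9.1) = 0.8347

(0.5013, -0.3240, 0.5914, 0.8347)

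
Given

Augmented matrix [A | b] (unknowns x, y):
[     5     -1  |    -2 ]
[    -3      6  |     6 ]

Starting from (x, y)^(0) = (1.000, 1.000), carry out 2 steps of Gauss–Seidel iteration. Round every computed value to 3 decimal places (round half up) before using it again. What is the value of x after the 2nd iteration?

-0.220

Iteration 1:
  x = (-2 - (-1)·1.000) / (5) = -0.200
  y = (6 - (-3)·-0.200) / (6) = 0.900
Iteration 2:
  x = (-2 - (-1)·0.900) / (5) = -0.220
  y = (6 - (-3)·-0.220) / (6) = 0.890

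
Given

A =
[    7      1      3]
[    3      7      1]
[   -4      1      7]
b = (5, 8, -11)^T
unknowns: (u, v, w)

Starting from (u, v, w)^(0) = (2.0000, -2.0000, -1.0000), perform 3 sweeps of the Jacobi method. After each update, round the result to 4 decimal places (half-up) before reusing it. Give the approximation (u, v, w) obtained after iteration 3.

Iteration 1:
  u = (5 - (1)·-2.0000 - (3)·-1.0000) / (7) = 1.4286
  v = (8 - (3)·2.0000 - (1)·-1.0000) / (7) = 0.4286
  w = (-11 - (-4)·2.0000 - (1)·-2.0000) / (7) = -0.1429
Iteration 2:
  u = (5 - (1)·0.4286 - (3)·-0.1429) / (7) = 0.7143
  v = (8 - (3)·1.4286 - (1)·-0.1429) / (7) = 0.5510
  w = (-11 - (-4)·1.4286 - (1)·0.4286) / (7) = -0.8163
Iteration 3:
  u = (5 - (1)·0.5510 - (3)·-0.8163) / (7) = 0.9854
  v = (8 - (3)·0.7143 - (1)·-0.8163) / (7) = 0.9533
  w = (-11 - (-4)·0.7143 - (1)·0.5510) / (7) = -1.2420

(0.9854, 0.9533, -1.2420)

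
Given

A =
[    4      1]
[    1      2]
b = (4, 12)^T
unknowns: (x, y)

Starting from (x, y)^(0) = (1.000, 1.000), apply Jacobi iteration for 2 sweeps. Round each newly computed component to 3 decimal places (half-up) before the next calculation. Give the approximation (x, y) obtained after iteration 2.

(-0.375, 5.625)

Iteration 1:
  x = (4 - (1)·1.000) / (4) = 0.750
  y = (12 - (1)·1.000) / (2) = 5.500
Iteration 2:
  x = (4 - (1)·5.500) / (4) = -0.375
  y = (12 - (1)·0.750) / (2) = 5.625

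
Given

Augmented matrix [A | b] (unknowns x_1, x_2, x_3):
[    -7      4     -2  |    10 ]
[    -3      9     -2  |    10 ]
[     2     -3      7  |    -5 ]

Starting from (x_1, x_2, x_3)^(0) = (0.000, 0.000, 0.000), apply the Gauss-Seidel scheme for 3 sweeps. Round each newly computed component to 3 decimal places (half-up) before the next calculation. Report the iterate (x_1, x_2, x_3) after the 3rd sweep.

Iteration 1:
  x_1 = (10 - (4)·0.000 - (-2)·0.000) / (-7) = -1.429
  x_2 = (10 - (-3)·-1.429 - (-2)·0.000) / (9) = 0.635
  x_3 = (-5 - (2)·-1.429 - (-3)·0.635) / (7) = -0.034
Iteration 2:
  x_1 = (10 - (4)·0.635 - (-2)·-0.034) / (-7) = -1.056
  x_2 = (10 - (-3)·-1.056 - (-2)·-0.034) / (9) = 0.752
  x_3 = (-5 - (2)·-1.056 - (-3)·0.752) / (7) = -0.090
Iteration 3:
  x_1 = (10 - (4)·0.752 - (-2)·-0.090) / (-7) = -0.973
  x_2 = (10 - (-3)·-0.973 - (-2)·-0.090) / (9) = 0.767
  x_3 = (-5 - (2)·-0.973 - (-3)·0.767) / (7) = -0.108

(-0.973, 0.767, -0.108)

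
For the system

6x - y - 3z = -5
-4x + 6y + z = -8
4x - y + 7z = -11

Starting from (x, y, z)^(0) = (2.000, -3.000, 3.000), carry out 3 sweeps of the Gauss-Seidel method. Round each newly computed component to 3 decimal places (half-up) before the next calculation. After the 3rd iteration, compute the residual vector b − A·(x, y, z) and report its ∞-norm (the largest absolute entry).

Iteration 1:
  x = (-5 - (-1)·-3.000 - (-3)·3.000) / (6) = 0.167
  y = (-8 - (-4)·0.167 - (1)·3.000) / (6) = -1.722
  z = (-11 - (4)·0.167 - (-1)·-1.722) / (7) = -1.913
Iteration 2:
  x = (-5 - (-1)·-1.722 - (-3)·-1.913) / (6) = -2.077
  y = (-8 - (-4)·-2.077 - (1)·-1.913) / (6) = -2.399
  z = (-11 - (4)·-2.077 - (-1)·-2.399) / (7) = -0.727
Iteration 3:
  x = (-5 - (-1)·-2.399 - (-3)·-0.727) / (6) = -1.597
  y = (-8 - (-4)·-1.597 - (1)·-0.727) / (6) = -2.277
  z = (-11 - (4)·-1.597 - (-1)·-2.277) / (7) = -0.984
Residual b − A·x = (-0.647, 0.258, -0.001); ∞-norm = 0.647

0.647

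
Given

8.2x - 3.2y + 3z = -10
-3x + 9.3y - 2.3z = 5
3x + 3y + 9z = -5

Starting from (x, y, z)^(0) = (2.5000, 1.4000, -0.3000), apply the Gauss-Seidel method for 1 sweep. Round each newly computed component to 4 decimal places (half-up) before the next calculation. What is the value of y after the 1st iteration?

Iteration 1:
  x = (-10 - (-3.2)·1.4000 - (3)·-0.3000) / (8.2) = -0.5634
  y = (5 - (-3)·-0.5634 - (-2.3)·-0.3000) / (9.3) = 0.2817
  z = (-5 - (3)·-0.5634 - (3)·0.2817) / (9) = -0.4617

0.2817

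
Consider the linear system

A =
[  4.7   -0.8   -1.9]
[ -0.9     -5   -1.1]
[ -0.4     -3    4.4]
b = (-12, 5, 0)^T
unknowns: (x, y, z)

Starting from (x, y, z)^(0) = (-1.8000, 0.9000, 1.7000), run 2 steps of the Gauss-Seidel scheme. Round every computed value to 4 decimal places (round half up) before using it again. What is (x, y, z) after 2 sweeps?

(-3.0913, -0.2495, -0.4511)

Iteration 1:
  x = (-12 - (-0.8)·0.9000 - (-1.9)·1.7000) / (4.7) = -1.7128
  y = (5 - (-0.9)·-1.7128 - (-1.1)·1.7000) / (-5) = -1.0657
  z = (0 - (-0.4)·-1.7128 - (-3)·-1.0657) / (4.4) = -0.8823
Iteration 2:
  x = (-12 - (-0.8)·-1.0657 - (-1.9)·-0.8823) / (4.7) = -3.0913
  y = (5 - (-0.9)·-3.0913 - (-1.1)·-0.8823) / (-5) = -0.2495
  z = (0 - (-0.4)·-3.0913 - (-3)·-0.2495) / (4.4) = -0.4511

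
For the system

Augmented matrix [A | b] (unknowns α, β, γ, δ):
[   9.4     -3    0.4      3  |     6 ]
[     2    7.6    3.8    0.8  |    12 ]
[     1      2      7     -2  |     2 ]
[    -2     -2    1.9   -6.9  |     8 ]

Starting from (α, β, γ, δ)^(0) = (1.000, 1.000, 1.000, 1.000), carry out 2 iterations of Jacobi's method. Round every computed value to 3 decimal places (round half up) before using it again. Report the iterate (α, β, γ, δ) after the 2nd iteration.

Iteration 1:
  α = (6 - (-3)·1.000 - (0.4)·1.000 - (3)·1.000) / (9.4) = 0.596
  β = (12 - (2)·1.000 - (3.8)·1.000 - (0.8)·1.000) / (7.6) = 0.711
  γ = (2 - (1)·1.000 - (2)·1.000 - (-2)·1.000) / (7) = 0.143
  δ = (8 - (-2)·1.000 - (-2)·1.000 - (1.9)·1.000) / (-6.9) = -1.464
Iteration 2:
  α = (6 - (-3)·0.711 - (0.4)·0.143 - (3)·-1.464) / (9.4) = 1.326
  β = (12 - (2)·0.596 - (3.8)·0.143 - (0.8)·-1.464) / (7.6) = 1.505
  γ = (2 - (1)·0.596 - (2)·0.711 - (-2)·-1.464) / (7) = -0.421
  δ = (8 - (-2)·0.596 - (-2)·0.711 - (1.9)·0.143) / (-6.9) = -1.499

(1.326, 1.505, -0.421, -1.499)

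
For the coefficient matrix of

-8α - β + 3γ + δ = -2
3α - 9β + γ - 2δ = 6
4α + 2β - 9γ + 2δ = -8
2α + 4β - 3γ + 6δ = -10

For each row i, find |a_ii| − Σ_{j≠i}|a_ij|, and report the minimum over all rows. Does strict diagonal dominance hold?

row 1: |-8| − (1+3+1) = 3
row 2: |-9| − (3+1+2) = 3
row 3: |-9| − (4+2+2) = 1
row 4: |6| − (2+4+3) = -3
minimum over rows = -3 → not strictly diagonally dominant

-3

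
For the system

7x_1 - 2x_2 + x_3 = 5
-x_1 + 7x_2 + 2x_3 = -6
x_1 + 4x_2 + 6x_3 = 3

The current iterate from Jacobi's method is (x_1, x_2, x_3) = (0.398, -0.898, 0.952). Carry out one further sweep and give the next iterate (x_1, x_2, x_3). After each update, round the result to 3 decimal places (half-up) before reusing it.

(0.322, -1.072, 1.032)

One sweep:
  x_1 = (5 - (-2)·-0.898 - (1)·0.952) / (7) = 0.322
  x_2 = (-6 - (-1)·0.398 - (2)·0.952) / (7) = -1.072
  x_3 = (3 - (1)·0.398 - (4)·-0.898) / (6) = 1.032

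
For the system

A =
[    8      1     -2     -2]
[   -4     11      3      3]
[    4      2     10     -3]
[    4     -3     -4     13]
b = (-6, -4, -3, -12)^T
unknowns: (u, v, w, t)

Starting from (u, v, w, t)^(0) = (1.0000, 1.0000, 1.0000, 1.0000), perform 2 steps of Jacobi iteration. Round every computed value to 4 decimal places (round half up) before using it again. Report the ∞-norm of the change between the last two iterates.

Iteration 1:
  u = (-6 - (1)·1.0000 - (-2)·1.0000 - (-2)·1.0000) / (8) = -0.3750
  v = (-4 - (-4)·1.0000 - (3)·1.0000 - (3)·1.0000) / (11) = -0.5455
  w = (-3 - (4)·1.0000 - (2)·1.0000 - (-3)·1.0000) / (10) = -0.6000
  t = (-12 - (4)·1.0000 - (-3)·1.0000 - (-4)·1.0000) / (13) = -0.6923
Iteration 2:
  u = (-6 - (1)·-0.5455 - (-2)·-0.6000 - (-2)·-0.6923) / (8) = -1.0049
  v = (-4 - (-4)·-0.3750 - (3)·-0.6000 - (3)·-0.6923) / (11) = -0.1476
  w = (-3 - (4)·-0.3750 - (2)·-0.5455 - (-3)·-0.6923) / (10) = -0.2486
  t = (-12 - (4)·-0.3750 - (-3)·-0.5455 - (-4)·-0.6000) / (13) = -1.1182
Change: (-0.6299, 0.3979, 0.3514, -0.4259) → max |·| = 0.6299

0.6299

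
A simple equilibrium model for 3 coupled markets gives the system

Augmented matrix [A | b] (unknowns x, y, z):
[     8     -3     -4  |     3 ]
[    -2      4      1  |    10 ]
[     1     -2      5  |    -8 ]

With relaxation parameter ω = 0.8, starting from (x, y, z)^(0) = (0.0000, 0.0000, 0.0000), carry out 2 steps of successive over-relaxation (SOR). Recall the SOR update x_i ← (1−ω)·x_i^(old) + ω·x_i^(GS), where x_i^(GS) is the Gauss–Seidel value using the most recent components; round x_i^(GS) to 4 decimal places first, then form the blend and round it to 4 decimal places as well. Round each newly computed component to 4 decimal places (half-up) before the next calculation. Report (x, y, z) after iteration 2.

Iteration 1:
  x: GS value = (3 - (-3)·0.0000 - (-4)·0.0000) / (8) = 0.3750;  x ← (1−ω)·0.0000 + ω·0.3750 = 0.3000
  y: GS value = (10 - (-2)·0.3000 - (1)·0.0000) / (4) = 2.6500;  y ← (1−ω)·0.0000 + ω·2.6500 = 2.1200
  z: GS value = (-8 - (1)·0.3000 - (-2)·2.1200) / (5) = -0.8120;  z ← (1−ω)·0.0000 + ω·-0.8120 = -0.6496
Iteration 2:
  x: GS value = (3 - (-3)·2.1200 - (-4)·-0.6496) / (8) = 0.8452;  x ← (1−ω)·0.3000 + ω·0.8452 = 0.7362
  y: GS value = (10 - (-2)·0.7362 - (1)·-0.6496) / (4) = 3.0305;  y ← (1−ω)·2.1200 + ω·3.0305 = 2.8484
  z: GS value = (-8 - (1)·0.7362 - (-2)·2.8484) / (5) = -0.6079;  z ← (1−ω)·-0.6496 + ω·-0.6079 = -0.6162

(0.7362, 2.8484, -0.6162)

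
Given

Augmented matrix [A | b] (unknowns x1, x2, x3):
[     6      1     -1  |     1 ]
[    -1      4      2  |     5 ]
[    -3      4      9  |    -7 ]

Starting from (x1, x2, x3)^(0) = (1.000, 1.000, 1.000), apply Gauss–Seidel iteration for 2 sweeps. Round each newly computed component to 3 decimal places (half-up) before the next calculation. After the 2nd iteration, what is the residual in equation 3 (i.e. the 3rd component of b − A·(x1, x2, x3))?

0.000

Iteration 1:
  x1 = (1 - (1)·1.000 - (-1)·1.000) / (6) = 0.167
  x2 = (5 - (-1)·0.167 - (2)·1.000) / (4) = 0.792
  x3 = (-7 - (-3)·0.167 - (4)·0.792) / (9) = -1.074
Iteration 2:
  x1 = (1 - (1)·0.792 - (-1)·-1.074) / (6) = -0.144
  x2 = (5 - (-1)·-0.144 - (2)·-1.074) / (4) = 1.751
  x3 = (-7 - (-3)·-0.144 - (4)·1.751) / (9) = -1.604
Residual b − A·x = (-1.491, 1.060, 0.000)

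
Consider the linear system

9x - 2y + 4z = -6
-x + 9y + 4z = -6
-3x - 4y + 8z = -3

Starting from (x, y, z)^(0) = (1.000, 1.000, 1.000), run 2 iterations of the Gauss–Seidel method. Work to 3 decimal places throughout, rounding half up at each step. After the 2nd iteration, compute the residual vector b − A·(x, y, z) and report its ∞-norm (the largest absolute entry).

2.982

Iteration 1:
  x = (-6 - (-2)·1.000 - (4)·1.000) / (9) = -0.889
  y = (-6 - (-1)·-0.889 - (4)·1.000) / (9) = -1.210
  z = (-3 - (-3)·-0.889 - (-4)·-1.210) / (8) = -1.313
Iteration 2:
  x = (-6 - (-2)·-1.210 - (4)·-1.313) / (9) = -0.352
  y = (-6 - (-1)·-0.352 - (4)·-1.313) / (9) = -0.122
  z = (-3 - (-3)·-0.352 - (-4)·-0.122) / (8) = -0.568
Residual b − A·x = (-0.804, -2.982, 0.000); ∞-norm = 2.982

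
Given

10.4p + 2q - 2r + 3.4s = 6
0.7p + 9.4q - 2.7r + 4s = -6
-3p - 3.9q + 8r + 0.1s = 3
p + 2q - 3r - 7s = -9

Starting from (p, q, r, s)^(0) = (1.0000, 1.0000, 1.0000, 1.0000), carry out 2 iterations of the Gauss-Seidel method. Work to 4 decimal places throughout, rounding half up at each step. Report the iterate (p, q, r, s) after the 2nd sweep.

Iteration 1:
  p = (6 - (2)·1.0000 - (-2)·1.0000 - (3.4)·1.0000) / (10.4) = 0.2500
  q = (-6 - (0.7)·0.2500 - (-2.7)·1.0000 - (4)·1.0000) / (9.4) = -0.7952
  r = (3 - (-3)·0.2500 - (-3.9)·-0.7952 - (0.1)·1.0000) / (8) = 0.0686
  s = (-9 - (1)·0.2500 - (2)·-0.7952 - (-3)·0.0686) / (-7) = 1.0648
Iteration 2:
  p = (6 - (2)·-0.7952 - (-2)·0.0686 - (3.4)·1.0648) / (10.4) = 0.3949
  q = (-6 - (0.7)·0.3949 - (-2.7)·0.0686 - (4)·1.0648) / (9.4) = -1.1011
  r = (3 - (-3)·0.3949 - (-3.9)·-1.1011 - (0.1)·1.0648) / (8) = -0.0270
  s = (-9 - (1)·0.3949 - (2)·-1.1011 - (-3)·-0.0270) / (-7) = 1.0391

(0.3949, -1.1011, -0.0270, 1.0391)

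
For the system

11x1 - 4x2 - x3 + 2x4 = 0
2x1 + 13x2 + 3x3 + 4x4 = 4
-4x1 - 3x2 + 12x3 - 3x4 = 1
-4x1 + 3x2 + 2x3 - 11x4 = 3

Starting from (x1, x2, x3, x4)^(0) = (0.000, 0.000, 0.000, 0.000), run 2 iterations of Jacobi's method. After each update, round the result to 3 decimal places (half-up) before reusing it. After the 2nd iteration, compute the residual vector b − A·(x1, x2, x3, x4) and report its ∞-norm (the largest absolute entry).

Iteration 1:
  x1 = (0 - (-4)·0.000 - (-1)·0.000 - (2)·0.000) / (11) = 0.000
  x2 = (4 - (2)·0.000 - (3)·0.000 - (4)·0.000) / (13) = 0.308
  x3 = (1 - (-4)·0.000 - (-3)·0.000 - (-3)·0.000) / (12) = 0.083
  x4 = (3 - (-4)·0.000 - (3)·0.000 - (2)·0.000) / (-11) = -0.273
Iteration 2:
  x1 = (0 - (-4)·0.308 - (-1)·0.083 - (2)·-0.273) / (11) = 0.169
  x2 = (4 - (2)·0.000 - (3)·0.083 - (4)·-0.273) / (13) = 0.373
  x3 = (1 - (-4)·0.000 - (-3)·0.308 - (-3)·-0.273) / (12) = 0.092
  x4 = (3 - (-4)·0.000 - (3)·0.308 - (2)·0.083) / (-11) = -0.174
Residual b − A·x = (0.073, -0.767, 1.169, 0.459); ∞-norm = 1.169

1.169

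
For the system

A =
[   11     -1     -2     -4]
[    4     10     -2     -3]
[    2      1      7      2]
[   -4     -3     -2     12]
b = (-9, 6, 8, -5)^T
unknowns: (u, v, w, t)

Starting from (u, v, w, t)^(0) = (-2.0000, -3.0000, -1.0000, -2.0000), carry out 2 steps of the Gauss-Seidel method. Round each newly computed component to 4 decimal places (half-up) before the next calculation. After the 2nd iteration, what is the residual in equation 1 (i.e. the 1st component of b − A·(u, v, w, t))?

0.5316

Iteration 1:
  u = (-9 - (-1)·-3.0000 - (-2)·-1.0000 - (-4)·-2.0000) / (11) = -2.0000
  v = (6 - (4)·-2.0000 - (-2)·-1.0000 - (-3)·-2.0000) / (10) = 0.6000
  w = (8 - (2)·-2.0000 - (1)·0.6000 - (2)·-2.0000) / (7) = 2.2000
  t = (-5 - (-4)·-2.0000 - (-3)·0.6000 - (-2)·2.2000) / (12) = -0.5667
Iteration 2:
  u = (-9 - (-1)·0.6000 - (-2)·2.2000 - (-4)·-0.5667) / (11) = -0.5697
  v = (6 - (4)·-0.5697 - (-2)·2.2000 - (-3)·-0.5667) / (10) = 1.0979
  w = (8 - (2)·-0.5697 - (1)·1.0979 - (2)·-0.5667) / (7) = 1.3107
  t = (-5 - (-4)·-0.5697 - (-3)·1.0979 - (-2)·1.3107) / (12) = -0.1136
Residual b − A·x = (0.5316, -0.4196, -0.9062, -0.0005)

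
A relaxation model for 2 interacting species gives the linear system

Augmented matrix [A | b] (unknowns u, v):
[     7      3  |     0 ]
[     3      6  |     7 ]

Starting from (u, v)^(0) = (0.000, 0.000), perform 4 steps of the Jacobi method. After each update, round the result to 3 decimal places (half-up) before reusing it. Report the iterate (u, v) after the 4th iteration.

(-0.607, 1.417)

Iteration 1:
  u = (0 - (3)·0.000) / (7) = 0.000
  v = (7 - (3)·0.000) / (6) = 1.167
Iteration 2:
  u = (0 - (3)·1.167) / (7) = -0.500
  v = (7 - (3)·0.000) / (6) = 1.167
Iteration 3:
  u = (0 - (3)·1.167) / (7) = -0.500
  v = (7 - (3)·-0.500) / (6) = 1.417
Iteration 4:
  u = (0 - (3)·1.417) / (7) = -0.607
  v = (7 - (3)·-0.500) / (6) = 1.417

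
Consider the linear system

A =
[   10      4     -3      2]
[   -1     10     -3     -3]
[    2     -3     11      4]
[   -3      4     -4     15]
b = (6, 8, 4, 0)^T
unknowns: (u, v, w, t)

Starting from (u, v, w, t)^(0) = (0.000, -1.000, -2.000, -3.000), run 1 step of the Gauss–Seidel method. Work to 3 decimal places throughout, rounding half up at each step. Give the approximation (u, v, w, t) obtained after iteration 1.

Iteration 1:
  u = (6 - (4)·-1.000 - (-3)·-2.000 - (2)·-3.000) / (10) = 1.000
  v = (8 - (-1)·1.000 - (-3)·-2.000 - (-3)·-3.000) / (10) = -0.600
  w = (4 - (2)·1.000 - (-3)·-0.600 - (4)·-3.000) / (11) = 1.109
  t = (0 - (-3)·1.000 - (4)·-0.600 - (-4)·1.109) / (15) = 0.656

(1.000, -0.600, 1.109, 0.656)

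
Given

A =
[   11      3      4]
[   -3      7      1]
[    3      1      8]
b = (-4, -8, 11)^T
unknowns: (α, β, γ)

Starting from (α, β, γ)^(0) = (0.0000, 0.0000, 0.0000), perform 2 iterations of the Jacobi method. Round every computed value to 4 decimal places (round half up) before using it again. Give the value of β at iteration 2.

-1.4951

Iteration 1:
  α = (-4 - (3)·0.0000 - (4)·0.0000) / (11) = -0.3636
  β = (-8 - (-3)·0.0000 - (1)·0.0000) / (7) = -1.1429
  γ = (11 - (3)·0.0000 - (1)·0.0000) / (8) = 1.3750
Iteration 2:
  α = (-4 - (3)·-1.1429 - (4)·1.3750) / (11) = -0.5519
  β = (-8 - (-3)·-0.3636 - (1)·1.3750) / (7) = -1.4951
  γ = (11 - (3)·-0.3636 - (1)·-1.1429) / (8) = 1.6542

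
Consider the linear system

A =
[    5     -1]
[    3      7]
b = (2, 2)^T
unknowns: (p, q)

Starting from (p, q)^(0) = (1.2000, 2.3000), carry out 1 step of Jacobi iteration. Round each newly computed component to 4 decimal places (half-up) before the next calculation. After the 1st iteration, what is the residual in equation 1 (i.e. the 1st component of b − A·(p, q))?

Iteration 1:
  p = (2 - (-1)·2.3000) / (5) = 0.8600
  q = (2 - (3)·1.2000) / (7) = -0.2286
Residual b − A·x = (-2.5286, 1.0202)

-2.5286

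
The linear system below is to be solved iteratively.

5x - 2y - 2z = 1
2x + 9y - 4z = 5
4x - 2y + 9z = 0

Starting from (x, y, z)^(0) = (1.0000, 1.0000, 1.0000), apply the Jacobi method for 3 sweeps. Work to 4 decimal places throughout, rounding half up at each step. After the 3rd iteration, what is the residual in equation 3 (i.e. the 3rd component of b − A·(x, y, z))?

1.1607

Iteration 1:
  x = (1 - (-2)·1.0000 - (-2)·1.0000) / (5) = 1.0000
  y = (5 - (2)·1.0000 - (-4)·1.0000) / (9) = 0.7778
  z = (0 - (4)·1.0000 - (-2)·1.0000) / (9) = -0.2222
Iteration 2:
  x = (1 - (-2)·0.7778 - (-2)·-0.2222) / (5) = 0.4222
  y = (5 - (2)·1.0000 - (-4)·-0.2222) / (9) = 0.2346
  z = (0 - (4)·1.0000 - (-2)·0.7778) / (9) = -0.2716
Iteration 3:
  x = (1 - (-2)·0.2346 - (-2)·-0.2716) / (5) = 0.1852
  y = (5 - (2)·0.4222 - (-4)·-0.2716) / (9) = 0.3410
  z = (0 - (4)·0.4222 - (-2)·0.2346) / (9) = -0.1355
Residual b − A·x = (0.4850, 1.0186, 1.1607)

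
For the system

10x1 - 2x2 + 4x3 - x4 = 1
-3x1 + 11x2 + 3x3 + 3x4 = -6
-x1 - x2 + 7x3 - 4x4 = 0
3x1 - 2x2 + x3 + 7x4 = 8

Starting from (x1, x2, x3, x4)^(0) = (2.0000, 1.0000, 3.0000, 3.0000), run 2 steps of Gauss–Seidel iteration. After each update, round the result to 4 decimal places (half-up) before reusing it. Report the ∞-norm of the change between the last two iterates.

Iteration 1:
  x1 = (1 - (-2)·1.0000 - (4)·3.0000 - (-1)·3.0000) / (10) = -0.6000
  x2 = (-6 - (-3)·-0.6000 - (3)·3.0000 - (3)·3.0000) / (11) = -2.3455
  x3 = (0 - (-1)·-0.6000 - (-1)·-2.3455 - (-4)·3.0000) / (7) = 1.2935
  x4 = (8 - (3)·-0.6000 - (-2)·-2.3455 - (1)·1.2935) / (7) = 0.5451
Iteration 2:
  x1 = (1 - (-2)·-2.3455 - (4)·1.2935 - (-1)·0.5451) / (10) = -0.8320
  x2 = (-6 - (-3)·-0.8320 - (3)·1.2935 - (3)·0.5451) / (11) = -1.2738
  x3 = (0 - (-1)·-0.8320 - (-1)·-1.2738 - (-4)·0.5451) / (7) = 0.0107
  x4 = (8 - (3)·-0.8320 - (-2)·-1.2738 - (1)·0.0107) / (7) = 1.1340
Change: (-0.2320, 1.0717, -1.2828, 0.5889) → max |·| = 1.2828

1.2828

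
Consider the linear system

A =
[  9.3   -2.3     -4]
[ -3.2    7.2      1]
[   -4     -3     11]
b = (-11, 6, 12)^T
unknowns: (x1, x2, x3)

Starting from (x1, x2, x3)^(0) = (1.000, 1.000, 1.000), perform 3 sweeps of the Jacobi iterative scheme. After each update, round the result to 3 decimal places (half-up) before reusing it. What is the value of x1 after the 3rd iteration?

Iteration 1:
  x1 = (-11 - (-2.3)·1.000 - (-4)·1.000) / (9.3) = -0.505
  x2 = (6 - (-3.2)·1.000 - (1)·1.000) / (7.2) = 1.139
  x3 = (12 - (-4)·1.000 - (-3)·1.000) / (11) = 1.727
Iteration 2:
  x1 = (-11 - (-2.3)·1.139 - (-4)·1.727) / (9.3) = -0.158
  x2 = (6 - (-3.2)·-0.505 - (1)·1.727) / (7.2) = 0.369
  x3 = (12 - (-4)·-0.505 - (-3)·1.139) / (11) = 1.218
Iteration 3:
  x1 = (-11 - (-2.3)·0.369 - (-4)·1.218) / (9.3) = -0.568
  x2 = (6 - (-3.2)·-0.158 - (1)·1.218) / (7.2) = 0.594
  x3 = (12 - (-4)·-0.158 - (-3)·0.369) / (11) = 1.134

-0.568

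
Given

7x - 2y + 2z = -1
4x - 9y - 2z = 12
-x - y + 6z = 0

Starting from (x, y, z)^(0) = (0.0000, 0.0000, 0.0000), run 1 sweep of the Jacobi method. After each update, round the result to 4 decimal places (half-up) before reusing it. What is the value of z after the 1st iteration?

Iteration 1:
  x = (-1 - (-2)·0.0000 - (2)·0.0000) / (7) = -0.1429
  y = (12 - (4)·0.0000 - (-2)·0.0000) / (-9) = -1.3333
  z = (0 - (-1)·0.0000 - (-1)·0.0000) / (6) = 0.0000

0.0000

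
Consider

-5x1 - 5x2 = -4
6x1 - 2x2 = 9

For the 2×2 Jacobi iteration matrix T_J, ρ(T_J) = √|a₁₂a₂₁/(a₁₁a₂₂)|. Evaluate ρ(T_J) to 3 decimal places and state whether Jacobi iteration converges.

1.732

a₁₂a₂₁/(a₁₁a₂₂) = (-5)·(6) / ((-5)·(-2)) = -3.000000
ρ = √|-3.000000| = √3.000000 = 1.732
ρ > 1, so Jacobi diverges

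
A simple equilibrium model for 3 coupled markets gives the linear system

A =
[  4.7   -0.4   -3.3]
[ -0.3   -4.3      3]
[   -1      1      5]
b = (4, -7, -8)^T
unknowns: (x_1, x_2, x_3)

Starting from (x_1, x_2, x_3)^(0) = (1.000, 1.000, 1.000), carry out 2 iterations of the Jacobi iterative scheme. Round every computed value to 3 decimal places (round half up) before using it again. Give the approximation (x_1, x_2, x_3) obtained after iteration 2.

(-0.080, 0.397, -1.724)

Iteration 1:
  x_1 = (4 - (-0.4)·1.000 - (-3.3)·1.000) / (4.7) = 1.638
  x_2 = (-7 - (-0.3)·1.000 - (3)·1.000) / (-4.3) = 2.256
  x_3 = (-8 - (-1)·1.000 - (1)·1.000) / (5) = -1.600
Iteration 2:
  x_1 = (4 - (-0.4)·2.256 - (-3.3)·-1.600) / (4.7) = -0.080
  x_2 = (-7 - (-0.3)·1.638 - (3)·-1.600) / (-4.3) = 0.397
  x_3 = (-8 - (-1)·1.638 - (1)·2.256) / (5) = -1.724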